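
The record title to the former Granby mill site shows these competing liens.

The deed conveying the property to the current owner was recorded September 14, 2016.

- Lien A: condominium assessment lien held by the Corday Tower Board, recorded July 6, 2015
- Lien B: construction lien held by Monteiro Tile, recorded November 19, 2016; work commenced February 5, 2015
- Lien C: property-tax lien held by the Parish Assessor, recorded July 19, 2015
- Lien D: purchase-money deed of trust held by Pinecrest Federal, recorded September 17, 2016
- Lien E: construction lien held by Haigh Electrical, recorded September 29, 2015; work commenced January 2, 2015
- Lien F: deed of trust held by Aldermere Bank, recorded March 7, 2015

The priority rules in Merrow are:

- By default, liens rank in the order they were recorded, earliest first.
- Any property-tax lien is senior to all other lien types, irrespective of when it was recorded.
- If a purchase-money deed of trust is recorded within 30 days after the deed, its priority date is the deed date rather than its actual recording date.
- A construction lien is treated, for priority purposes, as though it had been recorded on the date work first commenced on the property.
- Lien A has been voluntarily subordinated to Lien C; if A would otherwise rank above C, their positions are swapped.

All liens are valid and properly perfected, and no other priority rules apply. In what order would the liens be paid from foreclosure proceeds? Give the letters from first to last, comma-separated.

Effective dates: B's effective date is February 5, 2015, when work began; D relates back to the deed date September 14, 2016; E's effective date is January 2, 2015, when work began.
C, as a property-tax lien, has superpriority and ranks first.
Ordering the rest by effective date: E (January 2, 2015), B (February 5, 2015), F (March 7, 2015), A (July 6, 2015), D (September 14, 2016).
A already ranks below C; the subordination has no effect.

C, E, B, F, A, D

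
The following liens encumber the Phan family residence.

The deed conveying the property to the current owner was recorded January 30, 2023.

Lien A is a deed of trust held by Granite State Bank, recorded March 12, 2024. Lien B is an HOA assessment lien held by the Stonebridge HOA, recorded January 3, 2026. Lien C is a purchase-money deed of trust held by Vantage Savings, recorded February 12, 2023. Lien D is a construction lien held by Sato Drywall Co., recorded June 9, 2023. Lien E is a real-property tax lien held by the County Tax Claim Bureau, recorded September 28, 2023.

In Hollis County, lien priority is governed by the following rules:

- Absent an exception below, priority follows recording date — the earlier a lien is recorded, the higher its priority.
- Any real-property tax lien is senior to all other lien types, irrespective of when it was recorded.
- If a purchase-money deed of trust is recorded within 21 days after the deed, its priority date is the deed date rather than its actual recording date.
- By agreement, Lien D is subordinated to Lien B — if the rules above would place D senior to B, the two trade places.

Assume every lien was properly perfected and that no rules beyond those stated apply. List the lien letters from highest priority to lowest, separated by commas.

E, C, B, A, D

Adjusting effective dates: C's effective date is the deed date, January 30, 2023.
E is a real-property tax lien and takes priority over every other lien.
Among the remaining liens, by effective date: C (January 30, 2023), D (June 9, 2023), A (March 12, 2024), B (January 3, 2026).
Because D would otherwise rank above B, the subordination swaps them.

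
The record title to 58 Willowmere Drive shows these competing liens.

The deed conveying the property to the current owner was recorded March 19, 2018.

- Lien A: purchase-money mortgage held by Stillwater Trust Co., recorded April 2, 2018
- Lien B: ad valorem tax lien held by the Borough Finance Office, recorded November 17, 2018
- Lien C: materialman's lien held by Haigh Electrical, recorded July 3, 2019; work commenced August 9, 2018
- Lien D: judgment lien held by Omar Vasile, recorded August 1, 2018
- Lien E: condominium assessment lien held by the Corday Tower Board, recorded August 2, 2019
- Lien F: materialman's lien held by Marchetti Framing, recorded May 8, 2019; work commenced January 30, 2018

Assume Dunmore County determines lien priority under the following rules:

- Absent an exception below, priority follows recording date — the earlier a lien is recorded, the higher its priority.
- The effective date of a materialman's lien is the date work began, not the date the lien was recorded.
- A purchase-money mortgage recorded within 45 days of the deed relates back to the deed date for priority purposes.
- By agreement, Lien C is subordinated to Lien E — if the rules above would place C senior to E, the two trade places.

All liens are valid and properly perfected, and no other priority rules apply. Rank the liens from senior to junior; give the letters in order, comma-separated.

F, A, D, E, B, C

Effective dates: A was recorded within the 45-day window, so its effective date is the deed date March 19, 2018; C relates back to August 9, 2018 (work commenced); F's effective date is January 30, 2018, when work began.
Sorted by effective date: F (January 30, 2018), A (March 19, 2018), D (August 1, 2018), C (August 9, 2018), B (November 17, 2018), E (August 2, 2019).
C is senior to E before the subordination, so the two trade places.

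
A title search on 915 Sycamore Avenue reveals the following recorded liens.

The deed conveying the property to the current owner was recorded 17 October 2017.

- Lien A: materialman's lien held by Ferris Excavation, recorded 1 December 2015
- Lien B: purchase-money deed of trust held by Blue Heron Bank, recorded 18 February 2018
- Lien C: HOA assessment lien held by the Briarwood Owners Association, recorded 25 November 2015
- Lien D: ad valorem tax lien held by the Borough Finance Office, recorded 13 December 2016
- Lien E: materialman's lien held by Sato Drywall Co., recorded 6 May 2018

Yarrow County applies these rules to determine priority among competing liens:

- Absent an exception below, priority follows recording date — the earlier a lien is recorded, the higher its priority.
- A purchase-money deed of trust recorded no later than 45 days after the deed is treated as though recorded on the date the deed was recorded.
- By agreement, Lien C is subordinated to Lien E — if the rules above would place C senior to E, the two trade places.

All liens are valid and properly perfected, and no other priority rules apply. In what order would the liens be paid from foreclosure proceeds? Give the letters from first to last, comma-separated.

Adjusting effective dates: B missed the 45-day window (124 days after the deed), so its recording date stands.
By effective date: C (25 November 2015), A (1 December 2015), D (13 December 2016), B (18 February 2018), E (6 May 2018).
C would otherwise be senior to E, so under the subordination agreement C and E exchange positions.

E, A, D, B, C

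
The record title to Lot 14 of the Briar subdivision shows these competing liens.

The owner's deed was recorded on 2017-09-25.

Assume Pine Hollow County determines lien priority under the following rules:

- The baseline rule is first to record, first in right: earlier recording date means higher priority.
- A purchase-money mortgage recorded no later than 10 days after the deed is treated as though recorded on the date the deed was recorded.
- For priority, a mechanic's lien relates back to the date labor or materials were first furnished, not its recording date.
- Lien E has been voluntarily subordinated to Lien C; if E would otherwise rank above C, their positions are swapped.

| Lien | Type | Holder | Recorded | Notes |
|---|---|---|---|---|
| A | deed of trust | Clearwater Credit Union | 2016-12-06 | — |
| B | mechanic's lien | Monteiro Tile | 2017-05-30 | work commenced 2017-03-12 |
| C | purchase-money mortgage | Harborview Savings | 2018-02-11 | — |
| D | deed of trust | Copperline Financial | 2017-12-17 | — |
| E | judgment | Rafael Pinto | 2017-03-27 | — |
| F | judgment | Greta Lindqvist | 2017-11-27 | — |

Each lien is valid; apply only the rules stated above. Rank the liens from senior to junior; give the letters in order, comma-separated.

A, B, C, F, D, E

Effective dates: B's effective date is 2017-03-12, when work began; C was recorded 139 days after the deed — beyond 10 days — so no relation-back applies.
By effective date, earliest first: A (2016-12-06), B (2017-03-12), E (2017-03-27), F (2017-11-27), D (2017-12-17), C (2018-02-11).
Because E would otherwise rank above C, the subordination swaps them.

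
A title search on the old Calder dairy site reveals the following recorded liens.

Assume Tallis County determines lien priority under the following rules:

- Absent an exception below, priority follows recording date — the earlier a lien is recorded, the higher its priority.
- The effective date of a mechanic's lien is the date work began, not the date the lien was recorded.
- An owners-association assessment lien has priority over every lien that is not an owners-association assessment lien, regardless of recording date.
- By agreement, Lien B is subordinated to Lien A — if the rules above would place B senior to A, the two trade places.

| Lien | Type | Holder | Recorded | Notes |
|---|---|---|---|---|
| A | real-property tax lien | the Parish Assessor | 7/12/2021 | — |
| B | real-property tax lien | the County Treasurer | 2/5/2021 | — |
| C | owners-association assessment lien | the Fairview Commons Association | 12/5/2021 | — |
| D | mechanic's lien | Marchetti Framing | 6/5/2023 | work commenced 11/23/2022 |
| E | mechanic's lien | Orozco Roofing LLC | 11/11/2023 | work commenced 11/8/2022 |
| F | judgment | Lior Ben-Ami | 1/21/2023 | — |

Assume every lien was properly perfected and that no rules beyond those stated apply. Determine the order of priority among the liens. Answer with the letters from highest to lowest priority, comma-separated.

Effective dates: D's effective date is 11/23/2022, when work began; E relates back to 11/8/2022 (work commenced).
C is an owners-association assessment lien and takes priority over every other lien.
Among the remaining liens, by effective date: B (2/5/2021), A (7/12/2021), E (11/8/2022), D (11/23/2022), F (1/21/2023).
The subordination applies — B was senior to A — so B and A swap.

C, A, B, E, D, F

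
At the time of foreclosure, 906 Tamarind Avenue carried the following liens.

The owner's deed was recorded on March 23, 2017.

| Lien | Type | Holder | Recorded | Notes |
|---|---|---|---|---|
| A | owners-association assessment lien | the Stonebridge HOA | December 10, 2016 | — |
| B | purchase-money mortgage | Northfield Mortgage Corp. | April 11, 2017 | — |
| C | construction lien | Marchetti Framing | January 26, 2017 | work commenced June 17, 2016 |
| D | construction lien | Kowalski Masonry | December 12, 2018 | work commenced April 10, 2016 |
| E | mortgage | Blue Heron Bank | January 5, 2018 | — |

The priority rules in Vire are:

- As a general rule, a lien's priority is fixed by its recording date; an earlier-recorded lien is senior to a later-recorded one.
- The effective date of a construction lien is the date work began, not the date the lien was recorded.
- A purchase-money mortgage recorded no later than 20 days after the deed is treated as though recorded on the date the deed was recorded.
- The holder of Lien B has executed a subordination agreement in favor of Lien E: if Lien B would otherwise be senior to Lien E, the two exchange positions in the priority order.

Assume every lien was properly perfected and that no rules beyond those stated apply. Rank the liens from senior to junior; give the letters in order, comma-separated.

Effective dates: B was recorded within the 20-day window, so its effective date is the deed date March 23, 2017; C is treated as recorded June 17, 2016, the work-commencement date; D relates back to April 10, 2016 (work commenced).
Ordering by effective date: D (April 10, 2016), C (June 17, 2016), A (December 10, 2016), B (March 23, 2017), E (January 5, 2018).
The subordination applies — B was senior to E — so B and E swap.

D, C, A, E, B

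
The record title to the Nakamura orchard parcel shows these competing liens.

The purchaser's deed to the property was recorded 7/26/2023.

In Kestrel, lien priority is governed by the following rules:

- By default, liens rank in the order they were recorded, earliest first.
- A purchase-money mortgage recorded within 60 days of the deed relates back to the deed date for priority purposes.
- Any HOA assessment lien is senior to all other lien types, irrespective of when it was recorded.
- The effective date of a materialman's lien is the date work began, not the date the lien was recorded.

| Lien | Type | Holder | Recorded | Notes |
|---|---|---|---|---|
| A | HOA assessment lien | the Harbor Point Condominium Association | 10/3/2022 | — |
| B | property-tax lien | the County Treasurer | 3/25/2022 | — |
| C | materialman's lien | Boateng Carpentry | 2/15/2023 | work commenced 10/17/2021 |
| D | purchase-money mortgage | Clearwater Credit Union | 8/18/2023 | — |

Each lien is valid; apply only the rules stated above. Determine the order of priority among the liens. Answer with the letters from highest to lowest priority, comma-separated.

A, C, B, D

Effective dates after the stated exceptions: C relates back to 10/17/2021 (work commenced); D's effective date is the deed date, 7/26/2023.
As an HOA assessment lien, A is senior to every other lien.
Ordering the rest by effective date: C (10/17/2021), B (3/25/2022), D (7/26/2023).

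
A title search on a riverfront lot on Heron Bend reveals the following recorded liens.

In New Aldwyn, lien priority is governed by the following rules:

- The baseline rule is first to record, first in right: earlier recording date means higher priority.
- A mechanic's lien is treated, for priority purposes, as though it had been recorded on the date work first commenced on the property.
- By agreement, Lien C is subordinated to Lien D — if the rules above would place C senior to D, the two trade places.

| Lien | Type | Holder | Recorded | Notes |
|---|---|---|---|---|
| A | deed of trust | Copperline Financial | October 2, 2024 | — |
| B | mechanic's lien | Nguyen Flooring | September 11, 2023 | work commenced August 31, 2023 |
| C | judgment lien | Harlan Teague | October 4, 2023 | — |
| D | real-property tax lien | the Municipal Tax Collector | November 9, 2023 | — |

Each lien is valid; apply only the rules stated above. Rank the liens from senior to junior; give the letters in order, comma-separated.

B, D, C, A

Effective dates: B is treated as recorded August 31, 2023, the work-commencement date.
Sorted by effective date: B (August 31, 2023), C (October 4, 2023), D (November 9, 2023), A (October 2, 2024).
Because C would otherwise rank above D, the subordination swaps them.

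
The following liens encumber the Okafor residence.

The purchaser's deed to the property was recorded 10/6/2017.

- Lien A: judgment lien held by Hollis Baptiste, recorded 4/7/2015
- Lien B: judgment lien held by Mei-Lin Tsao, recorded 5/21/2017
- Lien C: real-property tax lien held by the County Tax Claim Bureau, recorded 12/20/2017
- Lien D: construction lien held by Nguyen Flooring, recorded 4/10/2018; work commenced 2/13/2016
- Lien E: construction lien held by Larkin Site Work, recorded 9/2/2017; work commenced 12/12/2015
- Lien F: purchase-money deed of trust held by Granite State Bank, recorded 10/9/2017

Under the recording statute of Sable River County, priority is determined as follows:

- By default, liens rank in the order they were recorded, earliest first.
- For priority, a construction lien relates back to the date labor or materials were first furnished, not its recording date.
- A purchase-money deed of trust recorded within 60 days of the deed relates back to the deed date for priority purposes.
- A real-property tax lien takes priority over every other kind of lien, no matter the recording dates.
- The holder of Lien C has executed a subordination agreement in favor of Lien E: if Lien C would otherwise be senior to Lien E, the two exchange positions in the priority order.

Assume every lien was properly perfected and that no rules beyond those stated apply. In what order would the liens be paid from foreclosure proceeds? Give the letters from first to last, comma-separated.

E, A, C, D, B, F

Effective dates: D's effective date is 2/13/2016, when work began; E relates back to 12/12/2015 (work commenced); F's effective date is the deed date, 10/6/2017.
C is a real-property tax lien, so it outranks all other liens regardless of date.
The other liens, earliest effective date first: A (4/7/2015), E (12/12/2015), D (2/13/2016), B (5/21/2017), F (10/6/2017).
C would otherwise be senior to E, so under the subordination agreement C and E exchange positions.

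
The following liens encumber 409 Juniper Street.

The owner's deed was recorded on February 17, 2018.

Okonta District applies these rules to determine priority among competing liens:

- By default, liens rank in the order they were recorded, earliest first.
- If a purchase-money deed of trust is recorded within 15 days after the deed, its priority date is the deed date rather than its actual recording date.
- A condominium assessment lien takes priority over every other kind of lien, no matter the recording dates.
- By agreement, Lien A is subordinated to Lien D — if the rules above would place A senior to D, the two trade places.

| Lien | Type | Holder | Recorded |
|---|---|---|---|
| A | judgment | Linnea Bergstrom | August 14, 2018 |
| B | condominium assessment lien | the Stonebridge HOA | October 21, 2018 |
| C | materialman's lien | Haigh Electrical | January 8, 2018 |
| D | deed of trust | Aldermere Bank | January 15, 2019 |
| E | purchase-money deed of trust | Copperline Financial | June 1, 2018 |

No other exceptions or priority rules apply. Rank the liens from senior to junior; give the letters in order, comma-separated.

Effective dates after the stated exceptions: E was recorded 104 days after the deed, outside the 15-day window, so it keeps its recording date.
B is a condominium assessment lien, so it outranks all other liens regardless of date.
Remaining liens by effective date: C (January 8, 2018), E (June 1, 2018), A (August 14, 2018), D (January 15, 2019).
Because A would otherwise rank above D, the subordination swaps them.

B, C, E, D, A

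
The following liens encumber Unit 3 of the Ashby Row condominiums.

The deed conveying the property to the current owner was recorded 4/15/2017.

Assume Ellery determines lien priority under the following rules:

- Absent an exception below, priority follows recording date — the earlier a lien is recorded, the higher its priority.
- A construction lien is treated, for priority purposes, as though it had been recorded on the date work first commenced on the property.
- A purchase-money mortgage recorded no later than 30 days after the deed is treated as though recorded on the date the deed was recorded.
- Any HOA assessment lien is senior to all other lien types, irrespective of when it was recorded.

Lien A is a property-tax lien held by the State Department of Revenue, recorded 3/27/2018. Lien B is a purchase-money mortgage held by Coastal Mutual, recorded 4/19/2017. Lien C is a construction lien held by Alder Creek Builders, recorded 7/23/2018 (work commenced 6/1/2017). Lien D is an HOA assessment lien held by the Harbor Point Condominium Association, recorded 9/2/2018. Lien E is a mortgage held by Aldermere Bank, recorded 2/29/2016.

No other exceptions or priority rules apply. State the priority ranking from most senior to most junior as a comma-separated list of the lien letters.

First, effective dates: B relates back to the deed date 4/15/2017; C is treated as recorded 6/1/2017, the work-commencement date.
D is an HOA assessment lien and takes priority over every other lien.
Among the remaining liens, by effective date: E (2/29/2016), B (4/15/2017), C (6/1/2017), A (3/27/2018).

D, E, B, C, A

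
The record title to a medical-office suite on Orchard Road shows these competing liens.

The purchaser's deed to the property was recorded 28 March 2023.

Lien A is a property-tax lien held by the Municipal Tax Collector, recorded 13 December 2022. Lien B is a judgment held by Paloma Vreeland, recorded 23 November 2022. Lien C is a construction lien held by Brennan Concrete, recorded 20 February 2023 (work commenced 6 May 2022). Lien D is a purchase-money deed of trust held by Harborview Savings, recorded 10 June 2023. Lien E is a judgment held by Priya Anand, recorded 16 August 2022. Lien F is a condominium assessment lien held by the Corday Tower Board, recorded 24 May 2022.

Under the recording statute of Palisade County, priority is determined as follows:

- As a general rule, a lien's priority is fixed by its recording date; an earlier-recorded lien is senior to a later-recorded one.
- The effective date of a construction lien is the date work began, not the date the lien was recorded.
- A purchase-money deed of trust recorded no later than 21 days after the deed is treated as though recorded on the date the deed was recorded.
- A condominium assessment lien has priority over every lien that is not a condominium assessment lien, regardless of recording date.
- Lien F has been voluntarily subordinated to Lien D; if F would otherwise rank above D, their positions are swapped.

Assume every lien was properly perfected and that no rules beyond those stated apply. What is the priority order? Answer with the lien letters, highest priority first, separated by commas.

Effective dates after the stated exceptions: C relates back to 6 May 2022 (work commenced); D was recorded 74 days after the deed — beyond 21 days — so no relation-back applies.
As a condominium assessment lien, F is senior to every other lien.
Ordering the rest by effective date: C (6 May 2022), E (16 August 2022), B (23 November 2022), A (13 December 2022), D (10 June 2023).
F is senior to D before the subordination, so the two trade places.

D, C, E, B, A, F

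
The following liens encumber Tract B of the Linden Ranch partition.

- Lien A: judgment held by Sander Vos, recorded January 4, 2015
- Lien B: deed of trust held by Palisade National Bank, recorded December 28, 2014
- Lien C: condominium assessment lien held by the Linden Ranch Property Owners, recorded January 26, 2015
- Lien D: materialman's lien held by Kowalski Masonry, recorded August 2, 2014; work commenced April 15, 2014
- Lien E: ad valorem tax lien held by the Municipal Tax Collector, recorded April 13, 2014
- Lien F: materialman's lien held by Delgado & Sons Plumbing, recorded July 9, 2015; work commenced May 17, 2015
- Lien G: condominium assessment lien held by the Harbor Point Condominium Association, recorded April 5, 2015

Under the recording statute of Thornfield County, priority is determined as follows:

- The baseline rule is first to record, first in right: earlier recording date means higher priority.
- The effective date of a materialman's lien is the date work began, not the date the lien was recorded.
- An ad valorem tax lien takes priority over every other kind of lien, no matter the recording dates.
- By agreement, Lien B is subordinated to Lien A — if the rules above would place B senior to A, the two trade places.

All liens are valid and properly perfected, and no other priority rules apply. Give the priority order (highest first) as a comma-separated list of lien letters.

E, D, A, B, C, G, F

Adjusting effective dates: D is treated as recorded April 15, 2014, the work-commencement date; F relates back to May 17, 2015 (work commenced).
E is an ad valorem tax lien and takes priority over every other lien.
Ordering the rest by effective date: D (April 15, 2014), B (December 28, 2014), A (January 4, 2015), C (January 26, 2015), G (April 5, 2015), F (May 17, 2015).
B would otherwise be senior to A, so under the subordination agreement B and A exchange positions.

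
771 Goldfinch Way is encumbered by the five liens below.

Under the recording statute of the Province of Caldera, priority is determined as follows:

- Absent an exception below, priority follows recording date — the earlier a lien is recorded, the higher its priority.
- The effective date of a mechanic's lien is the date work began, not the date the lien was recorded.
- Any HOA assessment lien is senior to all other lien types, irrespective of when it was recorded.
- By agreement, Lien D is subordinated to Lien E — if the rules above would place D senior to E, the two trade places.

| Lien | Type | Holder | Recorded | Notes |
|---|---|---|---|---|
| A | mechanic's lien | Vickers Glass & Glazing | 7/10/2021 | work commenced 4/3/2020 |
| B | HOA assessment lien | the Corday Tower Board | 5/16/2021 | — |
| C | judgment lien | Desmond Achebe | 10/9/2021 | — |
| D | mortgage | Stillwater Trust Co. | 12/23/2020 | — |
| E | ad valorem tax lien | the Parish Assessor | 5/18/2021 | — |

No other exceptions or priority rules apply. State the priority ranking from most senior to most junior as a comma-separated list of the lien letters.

Effective dates: A relates back to 4/3/2020 (work commenced).
B is an HOA assessment lien and takes priority over every other lien.
The other liens, earliest effective date first: A (4/3/2020), D (12/23/2020), E (5/18/2021), C (10/9/2021).
D would otherwise be senior to E, so under the subordination agreement D and E exchange positions.

B, A, E, D, C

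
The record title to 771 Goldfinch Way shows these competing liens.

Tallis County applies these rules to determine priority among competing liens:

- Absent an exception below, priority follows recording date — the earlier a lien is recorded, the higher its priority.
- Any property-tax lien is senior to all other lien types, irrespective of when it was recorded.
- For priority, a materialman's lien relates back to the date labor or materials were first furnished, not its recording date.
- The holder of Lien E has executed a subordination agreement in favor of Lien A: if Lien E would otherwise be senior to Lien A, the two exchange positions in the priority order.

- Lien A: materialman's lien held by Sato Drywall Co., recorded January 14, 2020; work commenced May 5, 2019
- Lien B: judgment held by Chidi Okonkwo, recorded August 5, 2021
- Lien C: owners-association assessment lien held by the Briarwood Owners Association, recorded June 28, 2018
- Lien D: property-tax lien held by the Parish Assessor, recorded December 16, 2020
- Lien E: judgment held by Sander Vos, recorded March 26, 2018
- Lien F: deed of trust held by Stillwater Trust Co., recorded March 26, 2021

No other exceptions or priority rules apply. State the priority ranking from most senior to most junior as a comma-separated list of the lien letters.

Effective dates after the stated exceptions: A relates back to May 5, 2019 (work commenced).
D is a property-tax lien and takes priority over every other lien.
Ordering the rest by effective date: E (March 26, 2018), C (June 28, 2018), A (May 5, 2019), F (March 26, 2021), B (August 5, 2021).
E would otherwise be senior to A, so under the subordination agreement E and A exchange positions.

D, A, C, E, F, B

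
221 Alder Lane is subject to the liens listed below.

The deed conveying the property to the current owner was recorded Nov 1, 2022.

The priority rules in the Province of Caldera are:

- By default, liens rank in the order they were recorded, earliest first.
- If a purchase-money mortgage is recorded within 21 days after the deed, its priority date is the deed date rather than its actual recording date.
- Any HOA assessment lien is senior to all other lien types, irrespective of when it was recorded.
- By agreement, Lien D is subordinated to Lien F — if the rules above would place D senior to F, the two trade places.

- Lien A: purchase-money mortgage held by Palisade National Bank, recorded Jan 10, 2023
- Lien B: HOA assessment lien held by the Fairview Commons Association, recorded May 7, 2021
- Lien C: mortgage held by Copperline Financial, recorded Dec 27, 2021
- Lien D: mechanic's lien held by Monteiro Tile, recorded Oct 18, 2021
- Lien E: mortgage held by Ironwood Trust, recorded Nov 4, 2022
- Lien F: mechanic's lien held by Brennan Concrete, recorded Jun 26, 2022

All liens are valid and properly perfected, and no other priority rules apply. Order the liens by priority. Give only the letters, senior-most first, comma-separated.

Effective dates after the stated exceptions: A was recorded 70 days after the deed, outside the 21-day window, so it keeps its recording date.
As an HOA assessment lien, B is senior to every other lien.
Remaining liens by effective date: D (Oct 18, 2021), C (Dec 27, 2021), F (Jun 26, 2022), E (Nov 4, 2022), A (Jan 10, 2023).
D would otherwise be senior to F, so under the subordination agreement D and F exchange positions.

B, F, C, D, E, A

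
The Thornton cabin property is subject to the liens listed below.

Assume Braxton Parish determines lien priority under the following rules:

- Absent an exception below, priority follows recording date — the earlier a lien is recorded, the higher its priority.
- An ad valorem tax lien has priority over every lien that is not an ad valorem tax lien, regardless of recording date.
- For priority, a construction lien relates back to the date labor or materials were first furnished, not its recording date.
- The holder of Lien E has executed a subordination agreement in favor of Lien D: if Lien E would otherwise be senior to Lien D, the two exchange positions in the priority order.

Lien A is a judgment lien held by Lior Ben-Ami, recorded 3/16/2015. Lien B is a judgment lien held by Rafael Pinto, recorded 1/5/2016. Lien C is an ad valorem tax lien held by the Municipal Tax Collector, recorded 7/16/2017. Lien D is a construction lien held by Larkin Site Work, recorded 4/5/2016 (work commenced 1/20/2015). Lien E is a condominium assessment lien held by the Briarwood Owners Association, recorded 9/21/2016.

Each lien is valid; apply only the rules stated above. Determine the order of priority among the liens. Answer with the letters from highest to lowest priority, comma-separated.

Adjusting effective dates: D is treated as recorded 1/20/2015, the work-commencement date.
C is an ad valorem tax lien and takes priority over every other lien.
The other liens, earliest effective date first: D (1/20/2015), A (3/16/2015), B (1/5/2016), E (9/21/2016).
Since E is not senior to D, the subordination leaves the order unchanged.

C, D, A, B, E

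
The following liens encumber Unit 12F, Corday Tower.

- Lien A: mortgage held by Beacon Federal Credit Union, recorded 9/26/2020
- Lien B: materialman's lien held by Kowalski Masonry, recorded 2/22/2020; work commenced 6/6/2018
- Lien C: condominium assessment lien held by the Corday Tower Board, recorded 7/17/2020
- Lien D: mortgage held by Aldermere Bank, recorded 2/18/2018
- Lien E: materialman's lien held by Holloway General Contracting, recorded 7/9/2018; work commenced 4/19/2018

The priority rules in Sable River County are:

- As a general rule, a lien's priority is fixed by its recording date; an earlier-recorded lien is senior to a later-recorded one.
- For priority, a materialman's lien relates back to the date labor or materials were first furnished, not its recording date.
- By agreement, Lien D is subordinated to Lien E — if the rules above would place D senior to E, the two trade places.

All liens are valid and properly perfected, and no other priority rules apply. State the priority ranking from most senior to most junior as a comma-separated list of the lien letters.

Adjusting effective dates: B is treated as recorded 6/6/2018, the work-commencement date; E relates back to 4/19/2018 (work commenced).
By effective date: D (2/18/2018), E (4/19/2018), B (6/6/2018), C (7/17/2020), A (9/26/2020).
The subordination applies — D was senior to E — so D and E swap.

E, D, B, C, A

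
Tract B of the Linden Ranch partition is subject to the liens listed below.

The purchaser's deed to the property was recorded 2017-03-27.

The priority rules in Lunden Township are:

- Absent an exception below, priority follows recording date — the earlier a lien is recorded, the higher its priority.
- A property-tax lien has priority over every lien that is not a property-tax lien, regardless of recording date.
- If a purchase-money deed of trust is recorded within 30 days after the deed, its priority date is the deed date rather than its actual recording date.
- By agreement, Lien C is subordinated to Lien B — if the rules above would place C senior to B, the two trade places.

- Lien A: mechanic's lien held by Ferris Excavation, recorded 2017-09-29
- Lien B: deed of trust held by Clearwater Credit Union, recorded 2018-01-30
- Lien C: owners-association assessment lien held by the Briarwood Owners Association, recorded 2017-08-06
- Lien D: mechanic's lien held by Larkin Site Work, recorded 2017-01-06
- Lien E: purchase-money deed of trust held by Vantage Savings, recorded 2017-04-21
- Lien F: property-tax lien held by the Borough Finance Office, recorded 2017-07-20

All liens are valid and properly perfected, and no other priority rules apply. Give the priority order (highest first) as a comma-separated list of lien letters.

F, D, E, B, A, C

Effective dates: E was recorded within the 30-day window, so its effective date is the deed date 2017-03-27.
As a property-tax lien, F is senior to every other lien.
Among the remaining liens, by effective date: D (2017-01-06), E (2017-03-27), C (2017-08-06), A (2017-09-29), B (2018-01-30).
C is senior to B before the subordination, so the two trade places.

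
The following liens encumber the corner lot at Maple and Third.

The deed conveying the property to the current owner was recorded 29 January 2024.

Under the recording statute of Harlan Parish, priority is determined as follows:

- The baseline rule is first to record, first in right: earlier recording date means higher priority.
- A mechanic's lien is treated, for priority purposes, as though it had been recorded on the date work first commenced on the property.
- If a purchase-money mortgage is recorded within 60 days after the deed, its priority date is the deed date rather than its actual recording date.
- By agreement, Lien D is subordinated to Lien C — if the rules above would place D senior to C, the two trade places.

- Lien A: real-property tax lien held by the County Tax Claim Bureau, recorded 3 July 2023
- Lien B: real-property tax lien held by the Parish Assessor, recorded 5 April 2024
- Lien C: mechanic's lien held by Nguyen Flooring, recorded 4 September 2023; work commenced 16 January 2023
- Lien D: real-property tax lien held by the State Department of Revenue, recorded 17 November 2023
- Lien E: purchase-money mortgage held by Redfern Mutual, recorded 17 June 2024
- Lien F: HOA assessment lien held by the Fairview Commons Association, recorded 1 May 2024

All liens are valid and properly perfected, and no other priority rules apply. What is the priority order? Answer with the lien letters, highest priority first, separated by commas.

Effective dates after the stated exceptions: C relates back to 16 January 2023 (work commenced); E was recorded 140 days after the deed, outside the 60-day window, so it keeps its recording date.
Ordering by effective date: C (16 January 2023), A (3 July 2023), D (17 November 2023), B (5 April 2024), F (1 May 2024), E (17 June 2024).
D is already junior to C, so the subordination agreement changes nothing.

C, A, D, B, F, E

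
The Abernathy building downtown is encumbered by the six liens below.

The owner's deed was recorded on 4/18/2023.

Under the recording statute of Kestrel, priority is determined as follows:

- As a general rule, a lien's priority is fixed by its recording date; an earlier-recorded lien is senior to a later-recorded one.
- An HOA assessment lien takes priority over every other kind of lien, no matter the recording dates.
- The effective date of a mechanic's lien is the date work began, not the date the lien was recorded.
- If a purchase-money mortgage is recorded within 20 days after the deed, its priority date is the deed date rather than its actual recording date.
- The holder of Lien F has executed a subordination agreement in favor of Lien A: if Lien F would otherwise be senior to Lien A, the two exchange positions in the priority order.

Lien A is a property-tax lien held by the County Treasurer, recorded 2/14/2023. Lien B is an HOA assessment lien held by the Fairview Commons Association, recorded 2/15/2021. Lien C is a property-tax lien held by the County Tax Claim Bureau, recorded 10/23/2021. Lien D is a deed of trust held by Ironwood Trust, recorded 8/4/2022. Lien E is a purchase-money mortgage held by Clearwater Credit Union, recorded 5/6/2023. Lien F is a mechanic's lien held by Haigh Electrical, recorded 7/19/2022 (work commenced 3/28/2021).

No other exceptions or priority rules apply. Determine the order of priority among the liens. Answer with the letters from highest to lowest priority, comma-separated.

First, effective dates: E relates back to the deed date 4/18/2023; F's effective date is 3/28/2021, when work began.
B is an HOA assessment lien, so it outranks all other liens regardless of date.
Ordering the rest by effective date: F (3/28/2021), C (10/23/2021), D (8/4/2022), A (2/14/2023), E (4/18/2023).
The subordination applies — F was senior to A — so F and A swap.

B, A, C, D, F, E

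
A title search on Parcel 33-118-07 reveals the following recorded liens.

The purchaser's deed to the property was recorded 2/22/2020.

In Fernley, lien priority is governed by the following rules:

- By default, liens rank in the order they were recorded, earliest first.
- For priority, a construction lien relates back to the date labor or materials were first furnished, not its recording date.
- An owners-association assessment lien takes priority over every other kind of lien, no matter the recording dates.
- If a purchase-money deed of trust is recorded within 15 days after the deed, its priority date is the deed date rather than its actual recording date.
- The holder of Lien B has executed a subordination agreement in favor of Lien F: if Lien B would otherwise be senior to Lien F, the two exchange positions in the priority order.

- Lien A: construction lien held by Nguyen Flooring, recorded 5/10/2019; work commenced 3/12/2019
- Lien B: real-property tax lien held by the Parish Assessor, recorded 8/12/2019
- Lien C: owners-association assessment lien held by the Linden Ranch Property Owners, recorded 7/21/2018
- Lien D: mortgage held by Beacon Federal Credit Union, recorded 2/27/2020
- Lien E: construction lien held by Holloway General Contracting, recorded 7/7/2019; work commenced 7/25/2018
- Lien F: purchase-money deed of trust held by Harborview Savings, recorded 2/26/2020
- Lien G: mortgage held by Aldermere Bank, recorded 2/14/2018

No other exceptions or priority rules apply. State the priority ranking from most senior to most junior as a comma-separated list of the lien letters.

C, G, E, A, F, B, D

Effective dates after the stated exceptions: A is treated as recorded 3/12/2019, the work-commencement date; E relates back to 7/25/2018 (work commenced); F's effective date is the deed date, 2/22/2020.
C, as an owners-association assessment lien, has superpriority and ranks first.
The other liens, earliest effective date first: G (2/14/2018), E (7/25/2018), A (3/12/2019), B (8/12/2019), F (2/22/2020), D (2/27/2020).
B is senior to F before the subordination, so the two trade places.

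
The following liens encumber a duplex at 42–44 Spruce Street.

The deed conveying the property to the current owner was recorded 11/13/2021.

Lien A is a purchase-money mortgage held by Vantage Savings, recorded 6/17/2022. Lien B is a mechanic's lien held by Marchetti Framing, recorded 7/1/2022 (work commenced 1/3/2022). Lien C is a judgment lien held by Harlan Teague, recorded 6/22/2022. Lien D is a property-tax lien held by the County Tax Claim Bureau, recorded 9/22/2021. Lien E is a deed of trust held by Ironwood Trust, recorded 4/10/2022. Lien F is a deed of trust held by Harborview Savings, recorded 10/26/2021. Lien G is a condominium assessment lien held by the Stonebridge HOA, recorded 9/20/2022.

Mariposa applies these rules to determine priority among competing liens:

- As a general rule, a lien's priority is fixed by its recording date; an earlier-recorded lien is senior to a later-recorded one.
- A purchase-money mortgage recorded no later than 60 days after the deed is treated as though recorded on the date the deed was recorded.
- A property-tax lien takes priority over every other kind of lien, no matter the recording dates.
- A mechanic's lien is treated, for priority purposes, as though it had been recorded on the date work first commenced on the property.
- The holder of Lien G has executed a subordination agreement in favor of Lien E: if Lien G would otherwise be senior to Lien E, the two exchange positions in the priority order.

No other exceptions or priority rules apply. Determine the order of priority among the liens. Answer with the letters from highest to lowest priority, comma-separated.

D, F, B, E, A, C, G

Effective dates: A missed the 60-day window (216 days after the deed), so its recording date stands; B relates back to 1/3/2022 (work commenced).
As a property-tax lien, D is senior to every other lien.
Remaining liens by effective date: F (10/26/2021), B (1/3/2022), E (4/10/2022), A (6/17/2022), C (6/22/2022), G (9/20/2022).
G is already junior to E, so the subordination agreement changes nothing.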